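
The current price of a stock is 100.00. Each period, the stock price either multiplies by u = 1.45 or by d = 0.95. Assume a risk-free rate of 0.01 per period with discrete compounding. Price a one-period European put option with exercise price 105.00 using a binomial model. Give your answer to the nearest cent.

8.71

Risk-neutral probability p = (1 + 0.01 − 0.95)/(1.45 − 0.95) = 0.0600/0.5000 = 0.1200
Terminal stock prices: S_u = 145, S_d = 95
Terminal payoffs (K − S): max(-40, 0) = 0, max(10, 0) = 10
Node 0 (S = 100): V_0 = 1/1.01·[0.1200·0.0000 + 0.8800·10.0000] = 8.7129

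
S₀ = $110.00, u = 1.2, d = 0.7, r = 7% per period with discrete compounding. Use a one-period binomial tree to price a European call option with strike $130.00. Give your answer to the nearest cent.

$1.38

Risk-neutral probability p = (1 + 0.07 − 0.7)/(1.2 − 0.7) = 0.3700/0.5000 = 0.7400
Terminal stock prices: S_u = 132, S_d = 77
Terminal payoffs (S − K): max(2, 0) = 2, max(-53, 0) = 0
Node 0 (S = 110): V_0 = 1/1.07·[0.7400·2.0000 + 0.2600·0.0000] = 1.3832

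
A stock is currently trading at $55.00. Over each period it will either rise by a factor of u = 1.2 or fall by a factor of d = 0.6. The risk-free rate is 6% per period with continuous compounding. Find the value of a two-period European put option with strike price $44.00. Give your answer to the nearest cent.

Risk-neutral probability p = (e^0.06 − 0.6)/(1.2 − 0.6) = 0.4618/0.6000 = 0.7697
Terminal stock prices: S_uu = 79.2, S_ud = 39.6, S_dd = 19.8
Terminal payoffs (K − S): max(-35.2, 0) = 0, max(4.4, 0) = 4.4, max(24.2, 0) = 24.2
Node u (S = 66): V_u = e^(−0.06)·[0.7697·0.0000 + 0.2303·4.4000] = 0.9542
Node d (S = 33): V_d = e^(−0.06)·[0.7697·4.4000 + 0.2303·24.2000] = 8.4376
Node 0 (S = 55): V_0 = e^(−0.06)·[0.7697·0.9542 + 0.2303·8.4376] = 2.5215

$2.52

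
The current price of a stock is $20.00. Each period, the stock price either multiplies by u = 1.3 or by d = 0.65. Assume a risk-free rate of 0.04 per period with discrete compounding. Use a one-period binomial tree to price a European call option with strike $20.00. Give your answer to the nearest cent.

Risk-neutral probability p = (1 + 0.04 − 0.65)/(1.3 − 0.65) = 0.3900/0.6500 = 0.6000
Terminal stock prices: S_u = 26, S_d = 13
Terminal payoffs (S − K): max(6, 0) = 6, max(-7, 0) = 0
Node 0 (S = 20): V_0 = 1/1.04·[0.6000·6.0000 + 0.4000·0.0000] = 3.4615

$3.46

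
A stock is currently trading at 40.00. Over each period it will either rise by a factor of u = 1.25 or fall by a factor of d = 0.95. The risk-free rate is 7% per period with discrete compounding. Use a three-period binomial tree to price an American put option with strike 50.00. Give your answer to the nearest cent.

10.00

Risk-neutral probability p = (1 + 0.07 − 0.95)/(1.25 − 0.95) = 0.1200/0.3000 = 0.4000
Terminal stock prices: S_uuu = 78.12, S_uud = 59.38, S_udd = 45.12, S_ddd = 34.29
Terminal payoffs (K − S): max(-28.12, 0) = 0, max(-9.375, 0) = 0, max(4.875, 0) = 4.875, max(15.71, 0) = 15.71
Node uu (S = 62.5): continuation = 1/1.07·[0.4000·0.0000 + 0.6000·0.0000] = 0.0000; exercise value = 0.0000 ≤ continuation, so V_uu = 0.0000
Node ud (S = 47.5): continuation = 1/1.07·[0.4000·0.0000 + 0.6000·4.8750] = 2.7336; exercise value = 2.5000 ≤ continuation, so V_ud = 2.7336
Node dd (S = 36.1): continuation = 1/1.07·[0.4000·4.8750 + 0.6000·15.7050] = 10.6290; exercise value = 13.9000 > continuation, so V_dd = 13.9000 (exercise)
Node u (S = 50): continuation = 1/1.07·[0.4000·0.0000 + 0.6000·2.7336] = 1.5329; exercise value = 0.0000 ≤ continuation, so V_u = 1.5329
Node d (S = 38): continuation = 1/1.07·[0.4000·2.7336 + 0.6000·13.9000] = 8.8163; exercise value = 12.0000 > continuation, so V_d = 12.0000 (exercise)
Node 0 (S = 40): continuation = 1/1.07·[0.4000·1.5329 + 0.6000·12.0000] = 7.3020; exercise value = 10.0000 > continuation, so V_0 = 10.0000 (exercise)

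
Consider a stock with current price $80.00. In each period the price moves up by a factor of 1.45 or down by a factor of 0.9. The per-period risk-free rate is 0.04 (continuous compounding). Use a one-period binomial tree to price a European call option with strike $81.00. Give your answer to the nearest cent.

Risk-neutral probability p = (e^0.04 − 0.9)/(1.45 − 0.9) = 0.1408/0.5500 = 0.2560
Terminal stock prices: S_u = 116, S_d = 72
Terminal payoffs (S − K): max(35, 0) = 35, max(-9, 0) = 0
Node 0 (S = 80): V_0 = e^(−0.04)·[0.2560·35.0000 + 0.7440·0.0000] = 8.6093

$8.61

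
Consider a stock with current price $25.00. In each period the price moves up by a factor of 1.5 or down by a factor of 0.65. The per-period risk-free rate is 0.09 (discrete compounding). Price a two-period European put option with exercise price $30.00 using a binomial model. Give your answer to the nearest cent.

Risk-neutral probability p = (1 + 0.09 − 0.65)/(1.5 − 0.65) = 0.4400/0.8500 = 0.5176
Terminal stock prices: S_uu = 56.25, S_ud = 24.38, S_dd = 10.56
Terminal payoffs (K − S): max(-26.25, 0) = 0, max(5.625, 0) = 5.625, max(19.44, 0) = 19.44
Node u (S = 37.5): V_u = 1/1.09·[0.5176·0.0000 + 0.4824·5.6250] = 2.4892
Node d (S = 16.25): V_d = 1/1.09·[0.5176·5.6250 + 0.4824·19.4375] = 11.2729
Node 0 (S = 25): V_0 = 1/1.09·[0.5176·2.4892 + 0.4824·11.2729] = 6.1707

$6.17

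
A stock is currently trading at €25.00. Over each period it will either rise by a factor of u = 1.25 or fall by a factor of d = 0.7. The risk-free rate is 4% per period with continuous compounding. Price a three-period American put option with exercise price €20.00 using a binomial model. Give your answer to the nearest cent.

€1.78

Risk-neutral probability p = (e^0.04 − 0.7)/(1.25 − 0.7) = 0.3408/0.5500 = 0.6197
Terminal stock prices: S_uuu = 48.83, S_uud = 27.34, S_udd = 15.31, S_ddd = 8.575
Terminal payoffs (K − S): max(-28.83, 0) = 0, max(-7.344, 0) = 0, max(4.688, 0) = 4.688, max(11.43, 0) = 11.43
Node uu (S = 39.06): continuation = e^(−0.04)·[0.6197·0.0000 + 0.3803·0.0000] = 0.0000; exercise value = 0.0000 ≤ continuation, so V_uu = 0.0000
Node ud (S = 21.88): continuation = e^(−0.04)·[0.6197·0.0000 + 0.3803·4.6875] = 1.7130; exercise value = 0.0000 ≤ continuation, so V_ud = 1.7130
Node dd (S = 12.25): continuation = e^(−0.04)·[0.6197·4.6875 + 0.3803·11.4250] = 6.9658; exercise value = 7.7500 > continuation, so V_dd = 7.7500 (exercise)
Node u (S = 31.25): continuation = e^(−0.04)·[0.6197·0.0000 + 0.3803·1.7130] = 0.6260; exercise value = 0.0000 ≤ continuation, so V_u = 0.6260
Node d (S = 17.5): continuation = e^(−0.04)·[0.6197·1.7130 + 0.3803·7.7500] = 3.8519; exercise value = 2.5000 ≤ continuation, so V_d = 3.8519
Node 0 (S = 25): continuation = e^(−0.04)·[0.6197·0.6260 + 0.3803·3.8519] = 1.7803; exercise value = 0.0000 ≤ continuation, so V_0 = 1.7803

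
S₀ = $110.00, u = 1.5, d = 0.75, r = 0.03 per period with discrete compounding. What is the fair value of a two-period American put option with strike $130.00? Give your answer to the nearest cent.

$30.28

Risk-neutral probability p = (1 + 0.03 − 0.75)/(1.5 − 0.75) = 0.2800/0.7500 = 0.3733
Terminal stock prices: S_uu = 247.5, S_ud = 123.8, S_dd = 61.88
Terminal payoffs (K − S): max(-117.5, 0) = 0, max(6.25, 0) = 6.25, max(68.12, 0) = 68.12
Node u (S = 165): continuation = 1/1.03·[0.3733·0.0000 + 0.6267·6.2500] = 3.8026; exercise value = 0.0000 ≤ continuation, so V_u = 3.8026
Node d (S = 82.5): continuation = 1/1.03·[0.3733·6.2500 + 0.6267·68.1250] = 43.7136; exercise value = 47.5000 > continuation, so V_d = 47.5000 (exercise)
Node 0 (S = 110): continuation = 1/1.03·[0.3733·3.8026 + 0.6267·47.5000] = 30.2780; exercise value = 20.0000 ≤ continuation, so V_0 = 30.2780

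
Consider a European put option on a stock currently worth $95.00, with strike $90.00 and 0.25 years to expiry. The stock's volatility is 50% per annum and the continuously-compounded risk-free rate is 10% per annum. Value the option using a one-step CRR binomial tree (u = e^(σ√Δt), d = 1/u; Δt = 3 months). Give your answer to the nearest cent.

CRR parameters: u = e^(σ√Δt) = e^(0.5·√0.25) = 1.2840, d = 1/u = 0.7788
Per-period rate: rΔt = 0.1·0.25 = 0.025, so R = e^0.025 = 1.0253
Risk-neutral probability p = (e^0.025 − 0.7788)/(1.2840 − 0.7788) = 0.2465/0.5052 = 0.4879
Terminal stock prices: S_u = 122, S_d = 73.99
Terminal payoffs (K − S): max(-31.98, 0) = 0, max(16.01, 0) = 16.01
Node 0 (S = 95): V_0 = e^(−0.025)·[0.4879·0.0000 + 0.5121·16.0139] = 7.9978

$8.00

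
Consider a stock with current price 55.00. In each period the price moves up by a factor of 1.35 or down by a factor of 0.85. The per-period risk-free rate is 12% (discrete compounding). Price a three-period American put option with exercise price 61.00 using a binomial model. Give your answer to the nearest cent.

Risk-neutral probability p = (1 + 0.12 − 0.85)/(1.35 − 0.85) = 0.2700/0.5000 = 0.5400
Terminal stock prices: S_uuu = 135.3, S_uud = 85.2, S_udd = 53.65, S_ddd = 33.78
Terminal payoffs (K − S): max(-74.32, 0) = 0, max(-24.2, 0) = 0, max(7.354, 0) = 7.354, max(27.22, 0) = 27.22
Node uu (S = 100.2): continuation = 1/1.12·[0.5400·0.0000 + 0.4600·0.0000] = 0.0000; exercise value = 0.0000 ≤ continuation, so V_uu = 0.0000
Node ud (S = 63.11): continuation = 1/1.12·[0.5400·0.0000 + 0.4600·7.3544] = 3.0205; exercise value = 0.0000 ≤ continuation, so V_ud = 3.0205
Node dd (S = 39.74): continuation = 1/1.12·[0.5400·7.3544 + 0.4600·27.2231] = 14.7268; exercise value = 21.2625 > continuation, so V_dd = 21.2625 (exercise)
Node u (S = 74.25): continuation = 1/1.12·[0.5400·0.0000 + 0.4600·3.0205] = 1.2406; exercise value = 0.0000 ≤ continuation, so V_u = 1.2406
Node d (S = 46.75): continuation = 1/1.12·[0.5400·3.0205 + 0.4600·21.2625] = 10.1891; exercise value = 14.2500 > continuation, so V_d = 14.2500 (exercise)
Node 0 (S = 55): continuation = 1/1.12·[0.5400·1.2406 + 0.4600·14.2500] = 6.4508; exercise value = 6.0000 ≤ continuation, so V_0 = 6.4508

6.45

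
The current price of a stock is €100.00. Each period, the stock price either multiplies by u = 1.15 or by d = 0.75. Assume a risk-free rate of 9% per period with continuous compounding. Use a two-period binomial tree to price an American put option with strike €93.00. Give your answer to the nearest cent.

€2.97

Risk-neutral probability p = (e^0.09 − 0.75)/(1.15 − 0.75) = 0.3442/0.4000 = 0.8604
Terminal stock prices: S_uu = 132.2, S_ud = 86.25, S_dd = 56.25
Terminal payoffs (K − S): max(-39.25, 0) = 0, max(6.75, 0) = 6.75, max(36.75, 0) = 36.75
Node u (S = 115): continuation = e^(−0.09)·[0.8604·0.0000 + 0.1396·6.7500] = 0.8610; exercise value = 0.0000 ≤ continuation, so V_u = 0.8610
Node d (S = 75): continuation = e^(−0.09)·[0.8604·6.7500 + 0.1396·36.7500] = 9.9956; exercise value = 18.0000 > continuation, so V_d = 18.0000 (exercise)
Node 0 (S = 100): continuation = e^(−0.09)·[0.8604·0.8610 + 0.1396·18.0000] = 2.9730; exercise value = 0.0000 ≤ continuation, so V_0 = 2.9730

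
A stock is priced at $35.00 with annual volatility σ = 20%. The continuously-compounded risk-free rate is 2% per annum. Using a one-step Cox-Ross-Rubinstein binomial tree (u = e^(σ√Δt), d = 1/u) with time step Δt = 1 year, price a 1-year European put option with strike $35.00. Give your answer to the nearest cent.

$3.11

CRR parameters: u = e^(σ√Δt) = e^(0.2·√1) = 1.2214, d = 1/u = 0.8187
Per-period rate: rΔt = 0.02·1 = 0.02, so R = e^0.02 = 1.0202
Risk-neutral probability p = (e^0.02 − 0.8187)/(1.2214 − 0.8187) = 0.2015/0.4027 = 0.5003
Terminal stock prices: S_u = 42.75, S_d = 28.66
Terminal payoffs (K − S): max(-7.749, 0) = 0, max(6.344, 0) = 6.344
Node 0 (S = 35): V_0 = e^(−0.02)·[0.5003·0.0000 + 0.4997·6.3444] = 3.1073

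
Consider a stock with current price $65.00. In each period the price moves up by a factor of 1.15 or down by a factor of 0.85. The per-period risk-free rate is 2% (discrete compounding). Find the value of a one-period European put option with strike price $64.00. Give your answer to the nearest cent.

Risk-neutral probability p = (1 + 0.02 − 0.85)/(1.15 − 0.85) = 0.1700/0.3000 = 0.5667
Terminal stock prices: S_u = 74.75, S_d = 55.25
Terminal payoffs (K − S): max(-10.75, 0) = 0, max(8.75, 0) = 8.75
Node 0 (S = 65): V_0 = 1/1.02·[0.5667·0.0000 + 0.4333·8.7500] = 3.7173

$3.72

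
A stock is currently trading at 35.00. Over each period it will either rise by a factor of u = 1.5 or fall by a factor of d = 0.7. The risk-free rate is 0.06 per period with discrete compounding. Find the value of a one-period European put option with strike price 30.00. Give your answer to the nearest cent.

2.85

Risk-neutral probability p = (1 + 0.06 − 0.7)/(1.5 − 0.7) = 0.3600/0.8000 = 0.4500
Terminal stock prices: S_u = 52.5, S_d = 24.5
Terminal payoffs (K − S): max(-22.5, 0) = 0, max(5.5, 0) = 5.5
Node 0 (S = 35): V_0 = 1/1.06·[0.4500·0.0000 + 0.5500·5.5000] = 2.8538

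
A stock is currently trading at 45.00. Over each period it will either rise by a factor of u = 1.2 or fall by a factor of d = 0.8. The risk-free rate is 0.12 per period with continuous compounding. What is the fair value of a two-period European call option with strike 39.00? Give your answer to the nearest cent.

14.59

Risk-neutral probability p = (e^0.12 − 0.8)/(1.2 − 0.8) = 0.3275/0.4000 = 0.8187
Terminal stock prices: S_uu = 64.8, S_ud = 43.2, S_dd = 28.8
Terminal payoffs (S − K): max(25.8, 0) = 25.8, max(4.2, 0) = 4.2, max(-10.2, 0) = 0
Node u (S = 54): V_u = e^(−0.12)·[0.8187·25.8000 + 0.1813·4.2000] = 19.4101
Node d (S = 36): V_d = e^(−0.12)·[0.8187·4.2000 + 0.1813·0.0000] = 3.0499
Node 0 (S = 45): V_0 = e^(−0.12)·[0.8187·19.4101 + 0.1813·3.0499] = 14.5851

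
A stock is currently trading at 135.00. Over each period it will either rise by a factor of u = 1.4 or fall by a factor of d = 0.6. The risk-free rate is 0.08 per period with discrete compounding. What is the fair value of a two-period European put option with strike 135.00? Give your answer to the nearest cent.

Risk-neutral probability p = (1 + 0.08 − 0.6)/(1.4 − 0.6) = 0.4800/0.8000 = 0.6000
Terminal stock prices: S_uu = 264.6, S_ud = 113.4, S_dd = 48.6
Terminal payoffs (K − S): max(-129.6, 0) = 0, max(21.6, 0) = 21.6, max(86.4, 0) = 86.4
Node u (S = 189): V_u = 1/1.08·[0.6000·0.0000 + 0.4000·21.6000] = 8.0000
Node d (S = 81): V_d = 1/1.08·[0.6000·21.6000 + 0.4000·86.4000] = 44.0000
Node 0 (S = 135): V_0 = 1/1.08·[0.6000·8.0000 + 0.4000·44.0000] = 20.7407

20.74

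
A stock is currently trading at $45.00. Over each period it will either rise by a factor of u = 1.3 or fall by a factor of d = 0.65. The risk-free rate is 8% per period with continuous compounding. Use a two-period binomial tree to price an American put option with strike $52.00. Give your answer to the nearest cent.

$9.65

Risk-neutral probability p = (e^0.08 − 0.65)/(1.3 − 0.65) = 0.4333/0.6500 = 0.6666
Terminal stock prices: S_uu = 76.05, S_ud = 38.02, S_dd = 19.01
Terminal payoffs (K − S): max(-24.05, 0) = 0, max(13.98, 0) = 13.98, max(32.99, 0) = 32.99
Node u (S = 58.5): continuation = e^(−0.08)·[0.6666·0.0000 + 0.3334·13.9750] = 4.3011; exercise value = 0.0000 ≤ continuation, so V_u = 4.3011
Node d (S = 29.25): continuation = e^(−0.08)·[0.6666·13.9750 + 0.3334·32.9875] = 18.7521; exercise value = 22.7500 > continuation, so V_d = 22.7500 (exercise)
Node 0 (S = 45): continuation = e^(−0.08)·[0.6666·4.3011 + 0.3334·22.7500] = 9.6485; exercise value = 7.0000 ≤ continuation, so V_0 = 9.6485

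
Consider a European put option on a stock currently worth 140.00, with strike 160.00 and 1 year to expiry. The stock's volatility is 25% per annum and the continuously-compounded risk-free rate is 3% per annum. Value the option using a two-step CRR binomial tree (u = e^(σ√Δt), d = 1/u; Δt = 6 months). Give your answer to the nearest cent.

24.77

CRR parameters: u = e^(σ√Δt) = e^(0.25·√0.5) = 1.1934, d = 1/u = 0.8380
Per-period rate: rΔt = 0.03·0.5 = 0.015, so R = e^0.015 = 1.0151
Risk-neutral probability p = (e^0.015 − 0.8380)/(1.1934 − 0.8380) = 0.1771/0.3554 = 0.4984
Terminal stock prices: S_uu = 199.4, S_ud = 140, S_dd = 98.31
Terminal payoffs (K − S): max(-39.38, 0) = 0, max(20, 0) = 20, max(61.69, 0) = 61.69
Node u (S = 167.1): V_u = e^(−0.015)·[0.4984·0.0000 + 0.5016·20.0000] = 9.8818
Node d (S = 117.3): V_d = e^(−0.015)·[0.4984·20.0000 + 0.5016·61.6936] = 40.3025
Node 0 (S = 140): V_0 = e^(−0.015)·[0.4984·9.8818 + 0.5016·40.3025] = 24.7652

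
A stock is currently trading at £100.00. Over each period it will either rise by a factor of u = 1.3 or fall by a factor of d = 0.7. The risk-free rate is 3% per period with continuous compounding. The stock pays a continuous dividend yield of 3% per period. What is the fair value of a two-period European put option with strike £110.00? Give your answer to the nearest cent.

Per-period risk-free factor R = e^0.03 = 1.0305; dividend-adjusted growth = e^(0.03−0.03) = 1.0000.
Risk-neutral probability p = (1.0000 − 0.7)/(1.3 − 0.7) = 0.3000/0.6000 = 0.5000
Terminal stock prices: S_uu = 169, S_ud = 91, S_dd = 49
Terminal payoffs (K − S): max(-59, 0) = 0, max(19, 0) = 19, max(61, 0) = 61
Node u (S = 130): V_u = e^(−0.03)·[0.5000·0.0000 + 0.5000·19.0000] = 9.2192
Node d (S = 70): V_d = e^(−0.03)·[0.5000·19.0000 + 0.5000·61.0000] = 38.8178
Node 0 (S = 100): V_0 = e^(−0.03)·[0.5000·9.2192 + 0.5000·38.8178] = 23.3087

£23.31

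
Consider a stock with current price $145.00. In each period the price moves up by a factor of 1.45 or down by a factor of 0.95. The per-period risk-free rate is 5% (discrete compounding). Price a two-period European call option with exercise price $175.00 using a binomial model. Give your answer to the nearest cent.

Risk-neutral probability p = (1 + 0.05 − 0.95)/(1.45 − 0.95) = 0.1000/0.5000 = 0.2000
Terminal stock prices: S_uu = 304.9, S_ud = 199.7, S_dd = 130.9
Terminal payoffs (S − K): max(129.9, 0) = 129.9, max(24.74, 0) = 24.74, max(-44.14, 0) = 0
Node u (S = 210.2): V_u = 1/1.05·[0.2000·129.8625 + 0.8000·24.7375] = 43.5833
Node d (S = 137.8): V_d = 1/1.05·[0.2000·24.7375 + 0.8000·0.0000] = 4.7119
Node 0 (S = 145): V_0 = 1/1.05·[0.2000·43.5833 + 0.8000·4.7119] = 11.8916

$11.89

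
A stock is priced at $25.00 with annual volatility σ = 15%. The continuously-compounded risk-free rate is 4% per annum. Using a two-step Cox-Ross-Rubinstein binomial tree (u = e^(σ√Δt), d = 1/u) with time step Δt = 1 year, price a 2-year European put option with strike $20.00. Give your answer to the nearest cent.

$0.22

CRR parameters: u = e^(σ√Δt) = e^(0.15·√1) = 1.1618, d = 1/u = 0.8607
Per-period rate: rΔt = 0.04·1 = 0.04, so R = e^0.04 = 1.0408
Risk-neutral probability p = (e^0.04 − 0.8607)/(1.1618 − 0.8607) = 0.1801/0.3011 = 0.5981
Terminal stock prices: S_uu = 33.75, S_ud = 25, S_dd = 18.52
Terminal payoffs (K − S): max(-13.75, 0) = 0, max(-5, 0) = 0, max(1.48, 0) = 1.48
Node u (S = 29.05): V_u = e^(−0.04)·[0.5981·0.0000 + 0.4019·0.0000] = 0.0000
Node d (S = 21.52): V_d = e^(−0.04)·[0.5981·0.0000 + 0.4019·1.4795] = 0.5713
Node 0 (S = 25): V_0 = e^(−0.04)·[0.5981·0.0000 + 0.4019·0.5713] = 0.2206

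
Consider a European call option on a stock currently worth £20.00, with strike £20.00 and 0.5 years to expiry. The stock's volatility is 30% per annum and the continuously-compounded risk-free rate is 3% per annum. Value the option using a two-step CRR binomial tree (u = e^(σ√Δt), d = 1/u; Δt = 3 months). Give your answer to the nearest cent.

CRR parameters: u = e^(σ√Δt) = e^(0.3·√0.25) = 1.1618, d = 1/u = 0.8607
Per-period rate: rΔt = 0.03·0.25 = 0.0075, so R = e^0.0075 = 1.0075
Risk-neutral probability p = (e^0.0075 − 0.8607)/(1.1618 − 0.8607) = 0.1468/0.3011 = 0.4876
Terminal stock prices: S_uu = 27, S_ud = 20, S_dd = 14.82
Terminal payoffs (S − K): max(6.997, 0) = 6.997, max(0, 0) = 0, max(-5.184, 0) = 0
Node u (S = 23.24): V_u = e^(−0.0075)·[0.4876·6.9972 + 0.5124·0.0000] = 3.3861
Node d (S = 17.21): V_d = e^(−0.0075)·[0.4876·0.0000 + 0.5124·0.0000] = 0.0000
Node 0 (S = 20): V_0 = e^(−0.0075)·[0.4876·3.3861 + 0.5124·0.0000] = 1.6386

£1.64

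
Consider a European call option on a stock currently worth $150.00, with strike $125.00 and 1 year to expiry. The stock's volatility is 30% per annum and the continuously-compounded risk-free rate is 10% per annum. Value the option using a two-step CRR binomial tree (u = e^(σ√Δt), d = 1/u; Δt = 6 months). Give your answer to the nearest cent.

$41.45

CRR parameters: u = e^(σ√Δt) = e^(0.3·√0.5) = 1.2363, d = 1/u = 0.8089
Per-period rate: rΔt = 0.1·0.5 = 0.05, so R = e^0.05 = 1.0513
Risk-neutral probability p = (e^0.05 − 0.8089)/(1.2363 − 0.8089) = 0.2424/0.4275 = 0.5671
Terminal stock prices: S_uu = 229.3, S_ud = 150, S_dd = 98.14
Terminal payoffs (S − K): max(104.3, 0) = 104.3, max(25, 0) = 25, max(-26.86, 0) = 0
Node u (S = 185.4): V_u = e^(−0.05)·[0.5671·104.2698 + 0.4329·25.0000] = 66.5430
Node d (S = 121.3): V_d = e^(−0.05)·[0.5671·25.0000 + 0.4329·0.0000] = 13.4863
Node 0 (S = 150): V_0 = e^(−0.05)·[0.5671·66.5430 + 0.4329·13.4863] = 41.4501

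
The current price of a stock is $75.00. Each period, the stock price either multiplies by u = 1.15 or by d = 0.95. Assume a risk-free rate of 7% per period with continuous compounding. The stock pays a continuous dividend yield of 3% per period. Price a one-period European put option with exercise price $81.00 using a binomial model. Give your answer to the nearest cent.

$4.96

Per-period risk-free factor R = e^0.07 = 1.0725; dividend-adjusted growth = e^(0.07−0.03) = 1.0408.
Risk-neutral probability p = (1.0408 − 0.95)/(1.15 − 0.95) = 0.0908/0.2000 = 0.4541
Terminal stock prices: S_u = 86.25, S_d = 71.25
Terminal payoffs (K − S): max(-5.25, 0) = 0, max(9.75, 0) = 9.75
Node 0 (S = 75): V_0 = e^(−0.07)·[0.4541·0.0000 + 0.5459·9.7500] = 4.9631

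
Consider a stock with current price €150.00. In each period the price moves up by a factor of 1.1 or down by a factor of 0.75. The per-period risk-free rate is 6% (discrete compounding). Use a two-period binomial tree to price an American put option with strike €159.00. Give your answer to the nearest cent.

Risk-neutral probability p = (1 + 0.06 − 0.75)/(1.1 − 0.75) = 0.3100/0.3500 = 0.8857
Terminal stock prices: S_uu = 181.5, S_ud = 123.8, S_dd = 84.38
Terminal payoffs (K − S): max(-22.5, 0) = 0, max(35.25, 0) = 35.25, max(74.62, 0) = 74.62
Node u (S = 165): continuation = 1/1.06·[0.8857·0.0000 + 0.1143·35.2500] = 3.8005; exercise value = 0.0000 ≤ continuation, so V_u = 3.8005
Node d (S = 112.5): continuation = 1/1.06·[0.8857·35.2500 + 0.1143·74.6250] = 37.5000; exercise value = 46.5000 > continuation, so V_d = 46.5000 (exercise)
Node 0 (S = 150): continuation = 1/1.06·[0.8857·3.8005 + 0.1143·46.5000] = 8.1891; exercise value = 9.0000 > continuation, so V_0 = 9.0000 (exercise)

€9.00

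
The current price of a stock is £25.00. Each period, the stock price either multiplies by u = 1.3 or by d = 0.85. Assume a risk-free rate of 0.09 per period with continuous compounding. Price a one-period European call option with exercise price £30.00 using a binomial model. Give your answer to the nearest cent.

£1.24

Risk-neutral probability p = (e^0.09 − 0.85)/(1.3 − 0.85) = 0.2442/0.4500 = 0.5426
Terminal stock prices: S_u = 32.5, S_d = 21.25
Terminal payoffs (S − K): max(2.5, 0) = 2.5, max(-8.75, 0) = 0
Node 0 (S = 25): V_0 = e^(−0.09)·[0.5426·2.5000 + 0.4574·0.0000] = 1.2398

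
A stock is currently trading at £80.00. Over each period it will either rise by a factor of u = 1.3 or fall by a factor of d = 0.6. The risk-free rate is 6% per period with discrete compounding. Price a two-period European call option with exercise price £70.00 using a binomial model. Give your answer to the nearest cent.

Risk-neutral probability p = (1 + 0.06 − 0.6)/(1.3 − 0.6) = 0.4600/0.7000 = 0.6571
Terminal stock prices: S_uu = 135.2, S_ud = 62.4, S_dd = 28.8
Terminal payoffs (S − K): max(65.2, 0) = 65.2, max(-7.6, 0) = 0, max(-41.2, 0) = 0
Node u (S = 104): V_u = 1/1.06·[0.6571·65.2000 + 0.3429·0.0000] = 40.4205
Node d (S = 48): V_d = 1/1.06·[0.6571·0.0000 + 0.3429·0.0000] = 0.0000
Node 0 (S = 80): V_0 = 1/1.06·[0.6571·40.4205 + 0.3429·0.0000] = 25.0585

£25.06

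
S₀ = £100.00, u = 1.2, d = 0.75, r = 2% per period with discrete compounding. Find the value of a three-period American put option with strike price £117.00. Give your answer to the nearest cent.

£23.92

Risk-neutral probability p = (1 + 0.02 − 0.75)/(1.2 − 0.75) = 0.2700/0.4500 = 0.6000
Terminal stock prices: S_uuu = 172.8, S_uud = 108, S_udd = 67.5, S_ddd = 42.19
Terminal payoffs (K − S): max(-55.8, 0) = 0, max(9, 0) = 9, max(49.5, 0) = 49.5, max(74.81, 0) = 74.81
Node uu (S = 144): continuation = 1/1.02·[0.6000·0.0000 + 0.4000·9.0000] = 3.5294; exercise value = 0.0000 ≤ continuation, so V_uu = 3.5294
Node ud (S = 90): continuation = 1/1.02·[0.6000·9.0000 + 0.4000·49.5000] = 24.7059; exercise value = 27.0000 > continuation, so V_ud = 27.0000 (exercise)
Node dd (S = 56.25): continuation = 1/1.02·[0.6000·49.5000 + 0.4000·74.8125] = 58.4559; exercise value = 60.7500 > continuation, so V_dd = 60.7500 (exercise)
Node u (S = 120): continuation = 1/1.02·[0.6000·3.5294 + 0.4000·27.0000] = 12.6644; exercise value = 0.0000 ≤ continuation, so V_u = 12.6644
Node d (S = 75): continuation = 1/1.02·[0.6000·27.0000 + 0.4000·60.7500] = 39.7059; exercise value = 42.0000 > continuation, so V_d = 42.0000 (exercise)
Node 0 (S = 100): continuation = 1/1.02·[0.6000·12.6644 + 0.4000·42.0000] = 23.9202; exercise value = 17.0000 ≤ continuation, so V_0 = 23.9202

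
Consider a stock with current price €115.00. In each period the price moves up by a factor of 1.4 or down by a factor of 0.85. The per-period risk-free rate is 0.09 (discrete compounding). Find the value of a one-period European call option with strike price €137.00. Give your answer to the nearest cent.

Risk-neutral probability p = (1 + 0.09 − 0.85)/(1.4 − 0.85) = 0.2400/0.5500 = 0.4364
Terminal stock prices: S_u = 161, S_d = 97.75
Terminal payoffs (S − K): max(24, 0) = 24, max(-39.25, 0) = 0
Node 0 (S = 115): V_0 = 1/1.09·[0.4364·24.0000 + 0.5636·0.0000] = 9.6080

€9.61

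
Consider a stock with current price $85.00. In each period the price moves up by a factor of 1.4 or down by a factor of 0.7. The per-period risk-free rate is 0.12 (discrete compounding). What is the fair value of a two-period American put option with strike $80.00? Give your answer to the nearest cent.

$7.32

Risk-neutral probability p = (1 + 0.12 − 0.7)/(1.4 − 0.7) = 0.4200/0.7000 = 0.6000
Terminal stock prices: S_uu = 166.6, S_ud = 83.3, S_dd = 41.65
Terminal payoffs (K − S): max(-86.6, 0) = 0, max(-3.3, 0) = 0, max(38.35, 0) = 38.35
Node u (S = 119): continuation = 1/1.12·[0.6000·0.0000 + 0.4000·0.0000] = 0.0000; exercise value = 0.0000 ≤ continuation, so V_u = 0.0000
Node d (S = 59.5): continuation = 1/1.12·[0.6000·0.0000 + 0.4000·38.3500] = 13.6964; exercise value = 20.5000 > continuation, so V_d = 20.5000 (exercise)
Node 0 (S = 85): continuation = 1/1.12·[0.6000·0.0000 + 0.4000·20.5000] = 7.3214; exercise value = 0.0000 ≤ continuation, so V_0 = 7.3214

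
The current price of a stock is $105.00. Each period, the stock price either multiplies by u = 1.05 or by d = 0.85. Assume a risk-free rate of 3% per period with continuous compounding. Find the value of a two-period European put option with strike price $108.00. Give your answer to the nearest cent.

$2.66

Risk-neutral probability p = (e^0.03 − 0.85)/(1.05 − 0.85) = 0.1805/0.2000 = 0.9023
Terminal stock prices: S_uu = 115.8, S_ud = 93.71, S_dd = 75.86
Terminal payoffs (K − S): max(-7.763, 0) = 0, max(14.29, 0) = 14.29, max(32.14, 0) = 32.14
Node u (S = 110.2): V_u = e^(−0.03)·[0.9023·0.0000 + 0.0977·14.2875] = 1.3550
Node d (S = 89.25): V_d = e^(−0.03)·[0.9023·14.2875 + 0.0977·32.1375] = 15.5581
Node 0 (S = 105): V_0 = e^(−0.03)·[0.9023·1.3550 + 0.0977·15.5581] = 2.6620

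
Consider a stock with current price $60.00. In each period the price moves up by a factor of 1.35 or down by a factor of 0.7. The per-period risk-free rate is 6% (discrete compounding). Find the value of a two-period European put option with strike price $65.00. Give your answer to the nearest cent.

$9.96

Risk-neutral probability p = (1 + 0.06 − 0.7)/(1.35 − 0.7) = 0.3600/0.6500 = 0.5538
Terminal stock prices: S_uu = 109.4, S_ud = 56.7, S_dd = 29.4
Terminal payoffs (K − S): max(-44.35, 0) = 0, max(8.3, 0) = 8.3, max(35.6, 0) = 35.6
Node u (S = 81): V_u = 1/1.06·[0.5538·0.0000 + 0.4462·8.3000] = 3.4935
Node d (S = 42): V_d = 1/1.06·[0.5538·8.3000 + 0.4462·35.6000] = 19.3208
Node 0 (S = 60): V_0 = 1/1.06·[0.5538·3.4935 + 0.4462·19.3208] = 9.9574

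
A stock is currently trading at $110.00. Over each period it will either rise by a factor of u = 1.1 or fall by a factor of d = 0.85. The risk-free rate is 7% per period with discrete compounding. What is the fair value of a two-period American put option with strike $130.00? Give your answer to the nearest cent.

$20.00

Risk-neutral probability p = (1 + 0.07 − 0.85)/(1.1 − 0.85) = 0.2200/0.2500 = 0.8800
Terminal stock prices: S_uu = 133.1, S_ud = 102.9, S_dd = 79.47
Terminal payoffs (K − S): max(-3.1, 0) = 0, max(27.15, 0) = 27.15, max(50.53, 0) = 50.53
Node u (S = 121): continuation = 1/1.07·[0.8800·0.0000 + 0.1200·27.1500] = 3.0449; exercise value = 9.0000 > continuation, so V_u = 9.0000 (exercise)
Node d (S = 93.5): continuation = 1/1.07·[0.8800·27.1500 + 0.1200·50.5250] = 27.9953; exercise value = 36.5000 > continuation, so V_d = 36.5000 (exercise)
Node 0 (S = 110): continuation = 1/1.07·[0.8800·9.0000 + 0.1200·36.5000] = 11.4953; exercise value = 20.0000 > continuation, so V_0 = 20.0000 (exercise)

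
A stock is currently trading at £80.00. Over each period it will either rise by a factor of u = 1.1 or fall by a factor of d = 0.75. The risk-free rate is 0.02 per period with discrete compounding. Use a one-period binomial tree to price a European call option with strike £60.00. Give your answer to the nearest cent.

£21.18

Risk-neutral probability p = (1 + 0.02 − 0.75)/(1.1 − 0.75) = 0.2700/0.3500 = 0.7714
Terminal stock prices: S_u = 88, S_d = 60
Terminal payoffs (S − K): max(28, 0) = 28, max(0, 0) = 0
Node 0 (S = 80): V_0 = 1/1.02·[0.7714·28.0000 + 0.2286·0.0000] = 21.1765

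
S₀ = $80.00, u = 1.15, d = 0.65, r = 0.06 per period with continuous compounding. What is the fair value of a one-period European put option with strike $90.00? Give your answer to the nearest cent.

Risk-neutral probability p = (e^0.06 − 0.65)/(1.15 − 0.65) = 0.4118/0.5000 = 0.8237
Terminal stock prices: S_u = 92, S_d = 52
Terminal payoffs (K − S): max(-2, 0) = 0, max(38, 0) = 38
Node 0 (S = 80): V_0 = e^(−0.06)·[0.8237·0.0000 + 0.1763·38.0000] = 6.3102

$6.31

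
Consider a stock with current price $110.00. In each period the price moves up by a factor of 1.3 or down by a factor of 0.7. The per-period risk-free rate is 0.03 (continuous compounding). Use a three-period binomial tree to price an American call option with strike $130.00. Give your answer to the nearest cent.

$17.10

Risk-neutral probability p = (e^0.03 − 0.7)/(1.3 − 0.7) = 0.3305/0.6000 = 0.5508
Terminal stock prices: S_uuu = 241.7, S_uud = 130.1, S_udd = 70.07, S_ddd = 37.73
Terminal payoffs (S − K): max(111.7, 0) = 111.7, max(0.13, 0) = 0.13, max(-59.93, 0) = 0, max(-92.27, 0) = 0
Node uu (S = 185.9): continuation = e^(−0.03)·[0.5508·111.6700 + 0.4492·0.1300] = 59.7421; exercise value = 55.9000 ≤ continuation, so V_uu = 59.7421
Node ud (S = 100.1): continuation = e^(−0.03)·[0.5508·0.1300 + 0.4492·0.0000] = 0.0695; exercise value = 0.0000 ≤ continuation, so V_ud = 0.0695
Node dd (S = 53.9): continuation = e^(−0.03)·[0.5508·0.0000 + 0.4492·0.0000] = 0.0000; exercise value = 0.0000 ≤ continuation, so V_dd = 0.0000
Node u (S = 143): continuation = e^(−0.03)·[0.5508·59.7421 + 0.4492·0.0695] = 31.9613; exercise value = 13.0000 ≤ continuation, so V_u = 31.9613
Node d (S = 77): continuation = e^(−0.03)·[0.5508·0.0695 + 0.4492·0.0000] = 0.0371; exercise value = 0.0000 ≤ continuation, so V_d = 0.0371
Node 0 (S = 110): continuation = e^(−0.03)·[0.5508·31.9613 + 0.4492·0.0371] = 17.0988; exercise value = 0.0000 ≤ continuation, so V_0 = 17.0988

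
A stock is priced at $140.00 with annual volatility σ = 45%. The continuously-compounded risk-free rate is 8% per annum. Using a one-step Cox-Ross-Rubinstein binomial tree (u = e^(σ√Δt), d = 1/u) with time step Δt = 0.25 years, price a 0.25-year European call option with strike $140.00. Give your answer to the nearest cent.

CRR parameters: u = e^(σ√Δt) = e^(0.45·√0.25) = 1.2523, d = 1/u = 0.7985
Per-period rate: rΔt = 0.08·0.25 = 0.02, so R = e^0.02 = 1.0202
Risk-neutral probability p = (e^0.02 − 0.7985)/(1.2523 − 0.7985) = 0.2217/0.4538 = 0.4885
Terminal stock prices: S_u = 175.3, S_d = 111.8
Terminal payoffs (S − K): max(35.33, 0) = 35.33, max(-28.21, 0) = 0
Node 0 (S = 140): V_0 = e^(−0.02)·[0.4885·35.3252 + 0.5115·0.0000] = 16.9147

$16.91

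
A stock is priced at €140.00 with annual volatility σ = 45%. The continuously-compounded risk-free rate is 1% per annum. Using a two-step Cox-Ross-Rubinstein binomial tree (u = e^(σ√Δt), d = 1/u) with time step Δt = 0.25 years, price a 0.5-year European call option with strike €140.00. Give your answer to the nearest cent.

CRR parameters: u = e^(σ√Δt) = e^(0.45·√0.25) = 1.2523, d = 1/u = 0.7985
Per-period rate: rΔt = 0.01·0.25 = 0.0025, so R = e^0.0025 = 1.0025
Risk-neutral probability p = (e^0.0025 − 0.7985)/(1.2523 − 0.7985) = 0.2040/0.4538 = 0.4495
Terminal stock prices: S_uu = 219.6, S_ud = 140, S_dd = 89.27
Terminal payoffs (S − K): max(79.56, 0) = 79.56, max(0, 0) = 0, max(-50.73, 0) = 0
Node u (S = 175.3): V_u = e^(−0.0025)·[0.4495·79.5637 + 0.5505·0.0000] = 35.6747
Node d (S = 111.8): V_d = e^(−0.0025)·[0.4495·0.0000 + 0.5505·0.0000] = 0.0000
Node 0 (S = 140): V_0 = e^(−0.0025)·[0.4495·35.6747 + 0.5505·0.0000] = 15.9958

€16.00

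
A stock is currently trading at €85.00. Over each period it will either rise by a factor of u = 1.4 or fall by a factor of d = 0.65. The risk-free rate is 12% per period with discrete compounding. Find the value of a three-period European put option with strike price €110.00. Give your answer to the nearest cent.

Risk-neutral probability p = (1 + 0.12 − 0.65)/(1.4 − 0.65) = 0.4700/0.7500 = 0.6267
Terminal stock prices: S_uuu = 233.2, S_uud = 108.3, S_udd = 50.28, S_ddd = 23.34
Terminal payoffs (K − S): max(-123.2, 0) = 0, max(1.71, 0) = 1.71, max(59.72, 0) = 59.72, max(86.66, 0) = 86.66
Node uu (S = 166.6): V_uu = 1/1.12·[0.6267·0.0000 + 0.3733·1.7100] = 0.5700
Node ud (S = 77.35): V_ud = 1/1.12·[0.6267·1.7100 + 0.3733·59.7225] = 20.8643
Node dd (S = 35.91): V_dd = 1/1.12·[0.6267·59.7225 + 0.3733·86.6569] = 62.3018
Node u (S = 119): V_u = 1/1.12·[0.6267·0.5700 + 0.3733·20.8643] = 7.2737
Node d (S = 55.25): V_d = 1/1.12·[0.6267·20.8643 + 0.3733·62.3018] = 32.4413
Node 0 (S = 85): V_0 = 1/1.12·[0.6267·7.2737 + 0.3733·32.4413] = 14.8836

€14.88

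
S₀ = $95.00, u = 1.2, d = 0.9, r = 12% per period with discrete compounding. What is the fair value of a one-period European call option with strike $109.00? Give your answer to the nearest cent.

Risk-neutral probability p = (1 + 0.12 − 0.9)/(1.2 − 0.9) = 0.2200/0.3000 = 0.7333
Terminal stock prices: S_u = 114, S_d = 85.5
Terminal payoffs (S − K): max(5, 0) = 5, max(-23.5, 0) = 0
Node 0 (S = 95): V_0 = 1/1.12·[0.7333·5.0000 + 0.2667·0.0000] = 3.2738

$3.27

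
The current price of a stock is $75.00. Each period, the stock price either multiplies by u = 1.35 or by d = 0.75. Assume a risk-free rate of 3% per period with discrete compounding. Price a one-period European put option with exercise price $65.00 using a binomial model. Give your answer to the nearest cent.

$4.53

Risk-neutral probability p = (1 + 0.03 − 0.75)/(1.35 − 0.75) = 0.2800/0.6000 = 0.4667
Terminal stock prices: S_u = 101.2, S_d = 56.25
Terminal payoffs (K − S): max(-36.25, 0) = 0, max(8.75, 0) = 8.75
Node 0 (S = 75): V_0 = 1/1.03·[0.4667·0.0000 + 0.5333·8.7500] = 4.5307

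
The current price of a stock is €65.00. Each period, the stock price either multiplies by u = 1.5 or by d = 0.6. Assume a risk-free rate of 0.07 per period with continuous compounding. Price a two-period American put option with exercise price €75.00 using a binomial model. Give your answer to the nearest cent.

Risk-neutral probability p = (e^0.07 − 0.6)/(1.5 − 0.6) = 0.4725/0.9000 = 0.5250
Terminal stock prices: S_uu = 146.2, S_ud = 58.5, S_dd = 23.4
Terminal payoffs (K − S): max(-71.25, 0) = 0, max(16.5, 0) = 16.5, max(51.6, 0) = 51.6
Node u (S = 97.5): continuation = e^(−0.07)·[0.5250·0.0000 + 0.4750·16.5000] = 7.3075; exercise value = 0.0000 ≤ continuation, so V_u = 7.3075
Node d (S = 39): continuation = e^(−0.07)·[0.5250·16.5000 + 0.4750·51.6000] = 30.9295; exercise value = 36.0000 > continuation, so V_d = 36.0000 (exercise)
Node 0 (S = 65): continuation = e^(−0.07)·[0.5250·7.3075 + 0.4750·36.0000] = 19.5208; exercise value = 10.0000 ≤ continuation, so V_0 = 19.5208

€19.52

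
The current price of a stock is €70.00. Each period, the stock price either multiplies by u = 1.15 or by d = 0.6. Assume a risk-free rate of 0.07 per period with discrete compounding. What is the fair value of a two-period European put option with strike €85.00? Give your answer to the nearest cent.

Risk-neutral probability p = (1 + 0.07 − 0.6)/(1.15 − 0.6) = 0.4700/0.5500 = 0.8545
Terminal stock prices: S_uu = 92.57, S_ud = 48.3, S_dd = 25.2
Terminal payoffs (K − S): max(-7.575, 0) = 0, max(36.7, 0) = 36.7, max(59.8, 0) = 59.8
Node u (S = 80.5): V_u = 1/1.07·[0.8545·0.0000 + 0.1455·36.7000] = 4.9890
Node d (S = 42): V_d = 1/1.07·[0.8545·36.7000 + 0.1455·59.8000] = 37.4393
Node 0 (S = 70): V_0 = 1/1.07·[0.8545·4.9890 + 0.1455·37.4393] = 9.0738

€9.07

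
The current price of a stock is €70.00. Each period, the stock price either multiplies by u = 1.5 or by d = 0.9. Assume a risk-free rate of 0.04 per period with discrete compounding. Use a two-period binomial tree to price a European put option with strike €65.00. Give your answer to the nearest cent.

Risk-neutral probability p = (1 + 0.04 − 0.9)/(1.5 − 0.9) = 0.1400/0.6000 = 0.2333
Terminal stock prices: S_uu = 157.5, S_ud = 94.5, S_dd = 56.7
Terminal payoffs (K − S): max(-92.5, 0) = 0, max(-29.5, 0) = 0, max(8.3, 0) = 8.3
Node u (S = 105): V_u = 1/1.04·[0.2333·0.0000 + 0.7667·0.0000] = 0.0000
Node d (S = 63): V_d = 1/1.04·[0.2333·0.0000 + 0.7667·8.3000] = 6.1186
Node 0 (S = 70): V_0 = 1/1.04·[0.2333·0.0000 + 0.7667·6.1186] = 4.5105

€4.51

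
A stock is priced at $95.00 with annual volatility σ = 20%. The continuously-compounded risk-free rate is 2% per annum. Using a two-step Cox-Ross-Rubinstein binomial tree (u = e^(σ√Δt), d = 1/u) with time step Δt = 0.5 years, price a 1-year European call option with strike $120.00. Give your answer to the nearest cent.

CRR parameters: u = e^(σ√Δt) = e^(0.2·√0.5) = 1.1519, d = 1/u = 0.8681
Per-period rate: rΔt = 0.02·0.5 = 0.01, so R = e^0.01 = 1.0101
Risk-neutral probability p = (e^0.01 − 0.8681)/(1.1519 − 0.8681) = 0.1419/0.2838 = 0.5001
Terminal stock prices: S_uu = 126.1, S_ud = 95, S_dd = 71.6
Terminal payoffs (S − K): max(6.055, 0) = 6.055, max(-25, 0) = 0, max(-48.4, 0) = 0
Node u (S = 109.4): V_u = e^(−0.01)·[0.5001·6.0552 + 0.4999·0.0000] = 2.9982
Node d (S = 82.47): V_d = e^(−0.01)·[0.5001·0.0000 + 0.4999·0.0000] = 0.0000
Node 0 (S = 95): V_0 = e^(−0.01)·[0.5001·2.9982 + 0.4999·0.0000] = 1.4845

$1.48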